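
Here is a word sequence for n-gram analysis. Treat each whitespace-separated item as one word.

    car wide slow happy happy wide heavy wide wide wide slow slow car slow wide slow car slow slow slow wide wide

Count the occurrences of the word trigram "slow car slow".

Scanning the 20 overlapping trigram windows for "slow car slow":
  position 12–14: slow car slow
  position 16–18: slow car slow

2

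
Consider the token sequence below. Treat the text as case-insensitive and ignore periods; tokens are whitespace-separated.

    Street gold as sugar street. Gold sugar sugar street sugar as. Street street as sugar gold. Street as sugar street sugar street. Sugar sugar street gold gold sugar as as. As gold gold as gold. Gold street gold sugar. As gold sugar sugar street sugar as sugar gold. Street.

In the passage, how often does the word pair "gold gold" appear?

Scanning the 48 overlapping bigram windows for "gold gold":
  position 26–27: gold gold
  position 32–33: gold gold
  position 35–36: gold gold

3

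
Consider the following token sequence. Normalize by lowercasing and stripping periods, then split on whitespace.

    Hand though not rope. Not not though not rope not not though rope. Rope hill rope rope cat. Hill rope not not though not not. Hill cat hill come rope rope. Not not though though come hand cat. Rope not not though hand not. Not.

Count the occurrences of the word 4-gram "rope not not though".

Scanning the 42 overlapping 4-gram windows for "rope not not though":
  position 4–7: rope not not though
  position 9–12: rope not not though
  position 20–23: rope not not though
  position 31–34: rope not not though
  position 39–42: rope not not though

5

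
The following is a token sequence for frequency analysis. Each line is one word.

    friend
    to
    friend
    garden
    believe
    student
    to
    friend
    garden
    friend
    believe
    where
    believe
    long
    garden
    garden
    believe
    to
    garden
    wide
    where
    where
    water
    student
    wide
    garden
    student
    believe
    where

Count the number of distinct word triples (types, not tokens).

26

29 tokens → 27 trigram windows in total.
Repeated trigrams (each contributes count−1 duplicates):
  to friend garden: 2
1 duplicate windows → 27 − 1 = 26 distinct.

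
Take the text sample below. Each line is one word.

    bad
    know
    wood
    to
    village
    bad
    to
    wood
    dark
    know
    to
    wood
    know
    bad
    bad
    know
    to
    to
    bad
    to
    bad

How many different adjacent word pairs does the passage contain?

15

21 tokens → 20 bigram windows in total.
Repeated bigrams (each contributes count−1 duplicates):
  bad know: 2
  bad to: 2
  know to: 2
  to bad: 2
  to wood: 2
5 duplicate windows → 20 − 5 = 15 distinct.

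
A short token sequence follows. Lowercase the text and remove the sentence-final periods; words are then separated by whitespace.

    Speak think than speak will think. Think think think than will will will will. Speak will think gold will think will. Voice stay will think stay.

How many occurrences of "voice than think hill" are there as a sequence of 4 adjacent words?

0

Scanning the 23 overlapping 4-gram windows for "voice than think hill":
  (none found)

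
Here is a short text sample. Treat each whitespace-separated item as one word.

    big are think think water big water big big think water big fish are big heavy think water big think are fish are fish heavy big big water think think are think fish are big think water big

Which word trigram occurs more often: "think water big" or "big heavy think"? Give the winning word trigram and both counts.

"think water big" (4 vs 1)

"think water big": 4 occurrences
"big heavy think": 1 occurrence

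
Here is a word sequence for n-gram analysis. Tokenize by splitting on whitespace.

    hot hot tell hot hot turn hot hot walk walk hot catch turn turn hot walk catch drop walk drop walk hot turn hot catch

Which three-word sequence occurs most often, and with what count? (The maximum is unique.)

Trigram frequencies (highest first):
  hot turn hot: 2
  hot hot tell: 1
  hot tell hot: 1
  tell hot hot: 1
  hot hot turn: 1
  turn hot hot: 1
  … (16 more, each ≤ 1)

"hot turn hot", 2 times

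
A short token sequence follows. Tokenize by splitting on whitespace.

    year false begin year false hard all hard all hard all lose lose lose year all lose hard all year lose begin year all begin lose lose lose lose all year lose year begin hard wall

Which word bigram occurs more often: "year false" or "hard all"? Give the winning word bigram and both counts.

"year false": 2 occurrences
"hard all": 4 occurrences

"hard all" (4 vs 2)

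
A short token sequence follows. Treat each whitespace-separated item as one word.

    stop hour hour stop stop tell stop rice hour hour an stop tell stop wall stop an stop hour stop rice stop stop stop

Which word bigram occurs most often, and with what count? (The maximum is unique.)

"stop stop", 3 times

Bigram frequencies (highest first):
  stop stop: 3
  stop hour: 2
  hour hour: 2
  hour stop: 2
  stop tell: 2
  tell stop: 2
  … (8 more, each ≤ 2)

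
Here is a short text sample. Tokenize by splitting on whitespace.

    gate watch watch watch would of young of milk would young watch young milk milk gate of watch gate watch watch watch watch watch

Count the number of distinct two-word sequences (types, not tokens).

17

24 tokens → 23 bigram windows in total.
Repeated bigrams (each contributes count−1 duplicates):
  watch watch: 6
  gate watch: 2
6 duplicate windows → 23 − 6 = 17 distinct.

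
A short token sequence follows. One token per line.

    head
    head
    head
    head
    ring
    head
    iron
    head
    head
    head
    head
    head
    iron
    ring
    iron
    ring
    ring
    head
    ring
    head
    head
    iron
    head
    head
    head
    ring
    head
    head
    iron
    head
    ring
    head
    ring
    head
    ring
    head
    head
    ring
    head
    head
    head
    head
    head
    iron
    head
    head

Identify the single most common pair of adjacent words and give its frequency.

"head head", 17 times

Bigram frequencies (highest first):
  head head: 17
  ring head: 8
  head ring: 7
  head iron: 5
  iron head: 4
  iron ring: 2
  … (2 more, each ≤ 1)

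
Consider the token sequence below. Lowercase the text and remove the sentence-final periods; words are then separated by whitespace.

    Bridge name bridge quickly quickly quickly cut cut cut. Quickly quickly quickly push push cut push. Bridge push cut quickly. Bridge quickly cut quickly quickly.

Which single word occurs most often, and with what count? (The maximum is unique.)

Unigram frequencies (highest first):
  quickly: 10
  cut: 6
  bridge: 4
  push: 4
  name: 1

"quickly", 10 times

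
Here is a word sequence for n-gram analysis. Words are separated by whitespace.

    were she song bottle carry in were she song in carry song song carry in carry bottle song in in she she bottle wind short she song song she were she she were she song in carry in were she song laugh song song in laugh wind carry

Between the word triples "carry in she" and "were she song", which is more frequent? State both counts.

"were she song" (4 vs 0)

"carry in she": 0 occurrences
"were she song": 4 occurrences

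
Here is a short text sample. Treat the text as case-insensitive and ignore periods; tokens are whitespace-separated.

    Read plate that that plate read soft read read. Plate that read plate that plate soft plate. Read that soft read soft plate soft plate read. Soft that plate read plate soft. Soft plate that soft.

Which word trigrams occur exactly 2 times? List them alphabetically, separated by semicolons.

Trigram counts meeting the condition (exactly 2 times):
  plate read soft: 2
  plate soft plate: 2
  soft plate read: 2
  that plate read: 2

plate read soft; plate soft plate; soft plate read; that plate read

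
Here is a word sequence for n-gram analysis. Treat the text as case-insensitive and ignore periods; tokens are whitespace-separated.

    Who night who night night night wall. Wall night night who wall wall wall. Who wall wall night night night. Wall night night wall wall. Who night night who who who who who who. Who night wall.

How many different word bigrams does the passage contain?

37 tokens → 36 bigram windows in total.
Repeated bigrams (each contributes count−1 duplicates):
  night night: 7
  who who: 6
  wall wall: 5
  night wall: 4
  who night: 4
  night who: 3
  wall night: 3
  wall who: 2
  … (1 more repeated)
27 duplicate windows → 36 − 27 = 9 distinct.

9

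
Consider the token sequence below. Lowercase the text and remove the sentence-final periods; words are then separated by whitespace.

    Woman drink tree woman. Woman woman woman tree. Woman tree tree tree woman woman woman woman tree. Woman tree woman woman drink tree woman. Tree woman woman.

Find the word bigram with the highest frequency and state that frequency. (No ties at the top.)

"woman woman", 8 times

Bigram frequencies (highest first):
  woman woman: 8
  tree woman: 7
  woman tree: 5
  woman drink: 2
  drink tree: 2
  tree tree: 2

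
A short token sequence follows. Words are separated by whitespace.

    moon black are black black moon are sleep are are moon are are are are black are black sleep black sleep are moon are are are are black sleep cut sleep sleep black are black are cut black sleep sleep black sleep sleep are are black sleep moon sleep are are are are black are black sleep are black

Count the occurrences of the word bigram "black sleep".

7

Scanning the 58 overlapping bigram windows for "black sleep":
  position 18–19: black sleep
  position 20–21: black sleep
  position 28–29: black sleep
  position 38–39: black sleep
  position 41–42: black sleep
  position 46–47: black sleep
  position 56–57: black sleep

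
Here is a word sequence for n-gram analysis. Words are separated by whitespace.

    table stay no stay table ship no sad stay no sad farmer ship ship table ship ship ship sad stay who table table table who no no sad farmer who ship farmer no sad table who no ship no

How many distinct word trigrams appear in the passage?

39 tokens → 37 trigram windows in total.
Repeated trigrams (each contributes count−1 duplicates):
  no sad farmer: 2
  table who no: 2
2 duplicate windows → 37 − 2 = 35 distinct.

35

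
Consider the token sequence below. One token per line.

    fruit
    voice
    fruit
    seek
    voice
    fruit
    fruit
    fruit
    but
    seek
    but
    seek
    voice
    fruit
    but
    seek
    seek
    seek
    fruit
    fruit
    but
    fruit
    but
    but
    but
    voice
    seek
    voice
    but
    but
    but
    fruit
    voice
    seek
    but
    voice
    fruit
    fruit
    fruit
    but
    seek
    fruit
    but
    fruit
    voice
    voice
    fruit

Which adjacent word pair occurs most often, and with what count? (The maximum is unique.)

Bigram frequencies (highest first):
  fruit but: 6
  voice fruit: 5
  fruit fruit: 5
  but seek: 4
  but but: 4
  fruit voice: 3
  … (10 more, each ≤ 3)

"fruit but", 6 times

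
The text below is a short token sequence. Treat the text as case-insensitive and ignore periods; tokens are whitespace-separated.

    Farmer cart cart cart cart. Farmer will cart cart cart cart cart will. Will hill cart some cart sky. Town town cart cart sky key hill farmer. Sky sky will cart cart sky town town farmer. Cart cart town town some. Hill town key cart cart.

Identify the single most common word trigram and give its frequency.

"cart cart cart", 5 times

Trigram frequencies (highest first):
  cart cart cart: 5
  farmer cart cart: 2
  will cart cart: 2
  cart sky town: 2
  sky town town: 2
  cart cart sky: 2
  … (29 more, each ≤ 1)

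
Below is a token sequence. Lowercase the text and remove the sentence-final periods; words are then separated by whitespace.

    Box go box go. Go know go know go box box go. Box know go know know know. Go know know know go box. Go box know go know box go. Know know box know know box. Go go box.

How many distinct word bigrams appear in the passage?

40 tokens → 39 bigram windows in total.
Repeated bigrams (each contributes count−1 duplicates):
  box go: 6
  go box: 6
  go know: 6
  know go: 6
  know know: 6
  box know: 3
  know box: 3
  go go: 2
30 duplicate windows → 39 − 30 = 9 distinct.

9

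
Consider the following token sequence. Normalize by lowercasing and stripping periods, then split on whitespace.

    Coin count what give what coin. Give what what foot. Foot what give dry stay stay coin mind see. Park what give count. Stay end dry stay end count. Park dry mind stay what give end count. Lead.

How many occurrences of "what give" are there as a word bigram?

4

Scanning the 37 overlapping bigram windows for "what give":
  position 3–4: what give
  position 12–13: what give
  position 21–22: what give
  position 34–35: what give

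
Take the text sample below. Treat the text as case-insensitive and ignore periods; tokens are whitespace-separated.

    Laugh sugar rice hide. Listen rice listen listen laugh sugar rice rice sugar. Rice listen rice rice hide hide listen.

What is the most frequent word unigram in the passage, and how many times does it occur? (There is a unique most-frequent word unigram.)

"rice", 7 times

Unigram frequencies (highest first):
  rice: 7
  listen: 5
  sugar: 3
  hide: 3
  laugh: 2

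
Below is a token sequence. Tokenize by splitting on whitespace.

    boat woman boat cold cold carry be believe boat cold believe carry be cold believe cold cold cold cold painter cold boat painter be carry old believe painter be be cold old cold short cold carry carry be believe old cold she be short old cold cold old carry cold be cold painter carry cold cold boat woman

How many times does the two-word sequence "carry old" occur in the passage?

Scanning the 57 overlapping bigram windows for "carry old":
  position 25–26: carry old

1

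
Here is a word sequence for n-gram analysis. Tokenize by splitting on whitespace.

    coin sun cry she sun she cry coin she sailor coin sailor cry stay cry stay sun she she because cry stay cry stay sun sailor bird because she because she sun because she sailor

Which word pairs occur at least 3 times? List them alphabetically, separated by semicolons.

Bigram counts meeting the condition (at least 3 times):
  because she: 3
  cry stay: 4

because she; cry stay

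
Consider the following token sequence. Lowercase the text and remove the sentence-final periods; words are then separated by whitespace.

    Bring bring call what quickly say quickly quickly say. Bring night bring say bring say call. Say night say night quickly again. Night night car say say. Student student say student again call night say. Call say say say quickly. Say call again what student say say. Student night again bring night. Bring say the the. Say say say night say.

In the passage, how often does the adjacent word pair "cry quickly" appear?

Scanning the 60 overlapping bigram windows for "cry quickly":
  (none found)

0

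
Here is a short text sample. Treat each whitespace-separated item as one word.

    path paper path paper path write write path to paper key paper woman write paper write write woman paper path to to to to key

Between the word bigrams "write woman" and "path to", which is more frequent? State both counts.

"path to" (2 vs 1)

"write woman": 1 occurrence
"path to": 2 occurrences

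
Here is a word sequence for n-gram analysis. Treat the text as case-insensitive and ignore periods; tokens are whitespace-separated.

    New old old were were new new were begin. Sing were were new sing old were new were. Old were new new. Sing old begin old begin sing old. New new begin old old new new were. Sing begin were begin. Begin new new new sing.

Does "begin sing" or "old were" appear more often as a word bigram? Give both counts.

"old were" (3 vs 2)

"begin sing": 2 occurrences
"old were": 3 occurrences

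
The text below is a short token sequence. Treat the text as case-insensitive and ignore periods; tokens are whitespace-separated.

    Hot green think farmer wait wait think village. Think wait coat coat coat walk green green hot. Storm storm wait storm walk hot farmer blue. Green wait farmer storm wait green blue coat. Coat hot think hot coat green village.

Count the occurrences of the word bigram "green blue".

1

Scanning the 39 overlapping bigram windows for "green blue":
  position 31–32: green blue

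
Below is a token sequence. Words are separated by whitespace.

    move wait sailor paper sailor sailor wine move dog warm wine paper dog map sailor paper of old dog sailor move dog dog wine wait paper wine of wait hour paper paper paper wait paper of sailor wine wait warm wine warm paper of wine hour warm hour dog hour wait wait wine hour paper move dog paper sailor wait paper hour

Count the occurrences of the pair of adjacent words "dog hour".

1

Scanning the 61 overlapping bigram windows for "dog hour":
  position 49–50: dog hour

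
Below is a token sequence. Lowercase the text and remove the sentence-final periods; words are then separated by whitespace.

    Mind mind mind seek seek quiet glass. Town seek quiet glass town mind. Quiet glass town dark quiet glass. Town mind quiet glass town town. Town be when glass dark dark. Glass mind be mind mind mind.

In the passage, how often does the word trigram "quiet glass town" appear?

5

Scanning the 35 overlapping trigram windows for "quiet glass town":
  position 6–8: quiet glass town
  position 10–12: quiet glass town
  position 14–16: quiet glass town
  position 18–20: quiet glass town
  position 22–24: quiet glass town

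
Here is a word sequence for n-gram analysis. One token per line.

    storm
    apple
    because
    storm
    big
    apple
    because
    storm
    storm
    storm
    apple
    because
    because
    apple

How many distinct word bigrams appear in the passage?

14 tokens → 13 bigram windows in total.
Repeated bigrams (each contributes count−1 duplicates):
  apple because: 3
  because storm: 2
  storm apple: 2
  storm storm: 2
5 duplicate windows → 13 − 5 = 8 distinct.

8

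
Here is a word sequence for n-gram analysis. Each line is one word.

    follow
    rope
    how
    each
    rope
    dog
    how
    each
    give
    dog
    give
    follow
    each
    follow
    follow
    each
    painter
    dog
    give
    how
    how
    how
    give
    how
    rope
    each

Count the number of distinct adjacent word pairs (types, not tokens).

20

26 tokens → 25 bigram windows in total.
Repeated bigrams (each contributes count−1 duplicates):
  dog give: 2
  follow each: 2
  give how: 2
  how each: 2
  how how: 2
5 duplicate windows → 25 − 5 = 20 distinct.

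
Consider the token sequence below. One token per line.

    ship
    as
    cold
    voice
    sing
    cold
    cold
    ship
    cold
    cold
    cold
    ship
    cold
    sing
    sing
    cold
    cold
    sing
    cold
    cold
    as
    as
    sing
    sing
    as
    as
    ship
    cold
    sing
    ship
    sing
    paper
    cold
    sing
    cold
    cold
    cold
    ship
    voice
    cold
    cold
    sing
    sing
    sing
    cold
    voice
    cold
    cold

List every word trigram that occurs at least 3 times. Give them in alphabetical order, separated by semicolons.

Trigram counts meeting the condition (at least 3 times):
  cold cold ship: 3
  sing cold cold: 4

cold cold ship; sing cold cold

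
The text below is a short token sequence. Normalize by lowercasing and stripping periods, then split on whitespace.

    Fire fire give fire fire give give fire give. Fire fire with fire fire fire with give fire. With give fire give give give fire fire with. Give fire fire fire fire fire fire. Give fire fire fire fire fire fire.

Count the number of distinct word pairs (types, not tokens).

7

41 tokens → 40 bigram windows in total.
Repeated bigrams (each contributes count−1 duplicates):
  fire fire: 16
  give fire: 8
  fire give: 5
  fire with: 4
  give give: 3
  with give: 3
33 duplicate windows → 40 − 33 = 7 distinct.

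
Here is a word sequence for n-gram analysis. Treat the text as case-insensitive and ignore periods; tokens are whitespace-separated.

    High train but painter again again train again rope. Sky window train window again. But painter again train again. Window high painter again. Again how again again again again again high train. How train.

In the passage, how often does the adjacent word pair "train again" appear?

2

Scanning the 33 overlapping bigram windows for "train again":
  position 7–8: train again
  position 18–19: train again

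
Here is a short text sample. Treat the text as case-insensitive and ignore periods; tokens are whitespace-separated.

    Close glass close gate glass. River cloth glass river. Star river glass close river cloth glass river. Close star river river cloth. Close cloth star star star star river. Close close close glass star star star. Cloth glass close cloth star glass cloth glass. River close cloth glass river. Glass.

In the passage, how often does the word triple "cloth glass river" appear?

Scanning the 48 overlapping trigram windows for "cloth glass river":
  position 7–9: cloth glass river
  position 15–17: cloth glass river
  position 43–45: cloth glass river
  position 47–49: cloth glass river

4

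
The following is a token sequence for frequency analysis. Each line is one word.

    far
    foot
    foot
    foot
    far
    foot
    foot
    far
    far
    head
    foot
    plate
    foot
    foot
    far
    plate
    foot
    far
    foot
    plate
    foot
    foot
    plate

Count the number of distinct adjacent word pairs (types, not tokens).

9

23 tokens → 22 bigram windows in total.
Repeated bigrams (each contributes count−1 duplicates):
  foot foot: 5
  foot far: 4
  far foot: 3
  foot plate: 3
  plate foot: 3
13 duplicate windows → 22 − 13 = 9 distinct.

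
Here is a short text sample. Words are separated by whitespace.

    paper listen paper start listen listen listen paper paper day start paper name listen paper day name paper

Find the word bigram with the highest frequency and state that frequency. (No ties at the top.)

"listen paper", 3 times

Bigram frequencies (highest first):
  listen paper: 3
  listen listen: 2
  paper day: 2
  paper listen: 1
  paper start: 1
  start listen: 1
  … (7 more, each ≤ 1)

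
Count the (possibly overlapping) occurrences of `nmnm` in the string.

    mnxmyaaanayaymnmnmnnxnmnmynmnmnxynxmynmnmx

Sliding a length-4 window over the 42 characters (39 positions):
  position 15–18: nmnm
  position 22–25: nmnm
  position 27–30: nmnm
  position 38–41: nmnm

4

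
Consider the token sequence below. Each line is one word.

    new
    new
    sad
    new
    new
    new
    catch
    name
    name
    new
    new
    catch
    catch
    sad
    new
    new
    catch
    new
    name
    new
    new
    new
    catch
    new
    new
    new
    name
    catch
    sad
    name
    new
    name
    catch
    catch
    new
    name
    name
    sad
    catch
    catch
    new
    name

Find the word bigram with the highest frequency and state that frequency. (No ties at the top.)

"new new", 9 times

Bigram frequencies (highest first):
  new new: 9
  new name: 5
  new catch: 4
  catch new: 4
  name new: 3
  catch catch: 3
  … (9 more, each ≤ 2)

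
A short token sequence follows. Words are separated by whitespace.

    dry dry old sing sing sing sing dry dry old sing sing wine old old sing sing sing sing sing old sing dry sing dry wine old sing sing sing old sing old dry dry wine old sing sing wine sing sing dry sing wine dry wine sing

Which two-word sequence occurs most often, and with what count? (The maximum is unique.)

Bigram frequencies (highest first):
  sing sing: 12
  old sing: 7
  sing dry: 4
  dry dry: 3
  sing wine: 3
  wine old: 3
  … (8 more, each ≤ 3)

"sing sing", 12 times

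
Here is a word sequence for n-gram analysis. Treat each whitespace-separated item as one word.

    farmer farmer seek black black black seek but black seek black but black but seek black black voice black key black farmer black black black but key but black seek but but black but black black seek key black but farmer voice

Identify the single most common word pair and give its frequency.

"black black", 6 times

Bigram frequencies (highest first):
  black black: 6
  but black: 5
  black but: 5
  black seek: 4
  seek black: 3
  seek but: 2
  … (15 more, each ≤ 2)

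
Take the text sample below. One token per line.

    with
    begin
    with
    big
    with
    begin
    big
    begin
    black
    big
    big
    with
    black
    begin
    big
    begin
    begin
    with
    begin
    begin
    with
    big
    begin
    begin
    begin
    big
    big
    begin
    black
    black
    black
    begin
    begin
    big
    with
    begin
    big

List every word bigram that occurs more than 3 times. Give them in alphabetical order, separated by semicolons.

Bigram counts meeting the condition (more than 3 times):
  begin begin: 5
  begin big: 5
  big begin: 4
  with begin: 4

begin begin; begin big; big begin; with begin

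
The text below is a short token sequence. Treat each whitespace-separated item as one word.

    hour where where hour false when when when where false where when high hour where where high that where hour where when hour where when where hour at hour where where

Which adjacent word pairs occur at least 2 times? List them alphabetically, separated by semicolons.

hour where; when when; when where; where hour; where when; where where

Bigram counts meeting the condition (at least 2 times):
  hour where: 5
  when when: 2
  when where: 2
  where hour: 3
  where when: 3
  where where: 3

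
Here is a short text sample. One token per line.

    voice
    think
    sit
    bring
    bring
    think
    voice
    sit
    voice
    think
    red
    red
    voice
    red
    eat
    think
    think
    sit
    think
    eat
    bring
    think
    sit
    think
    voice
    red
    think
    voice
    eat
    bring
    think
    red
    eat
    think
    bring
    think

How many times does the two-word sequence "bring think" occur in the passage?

Scanning the 35 overlapping bigram windows for "bring think":
  position 5–6: bring think
  position 21–22: bring think
  position 30–31: bring think
  position 35–36: bring think

4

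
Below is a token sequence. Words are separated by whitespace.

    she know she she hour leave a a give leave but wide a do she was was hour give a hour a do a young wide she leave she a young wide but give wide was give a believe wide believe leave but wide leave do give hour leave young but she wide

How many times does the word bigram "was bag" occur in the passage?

Scanning the 52 overlapping bigram windows for "was bag":
  (none found)

0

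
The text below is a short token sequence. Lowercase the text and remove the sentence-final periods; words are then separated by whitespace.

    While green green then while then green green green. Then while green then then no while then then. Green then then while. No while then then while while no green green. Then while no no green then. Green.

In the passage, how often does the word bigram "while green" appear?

Scanning the 37 overlapping bigram windows for "while green":
  position 1–2: while green
  position 11–12: while green

2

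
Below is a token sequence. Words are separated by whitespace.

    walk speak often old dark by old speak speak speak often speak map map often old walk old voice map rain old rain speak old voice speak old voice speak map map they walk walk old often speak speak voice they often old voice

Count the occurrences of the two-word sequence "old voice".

4

Scanning the 43 overlapping bigram windows for "old voice":
  position 18–19: old voice
  position 25–26: old voice
  position 28–29: old voice
  position 43–44: old voice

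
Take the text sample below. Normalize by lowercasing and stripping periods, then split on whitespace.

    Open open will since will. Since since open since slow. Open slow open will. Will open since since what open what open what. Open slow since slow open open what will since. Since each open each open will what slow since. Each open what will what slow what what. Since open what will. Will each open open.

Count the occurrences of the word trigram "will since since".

Scanning the 55 overlapping trigram windows for "will since since":
  position 5–7: will since since
  position 31–33: will since since

2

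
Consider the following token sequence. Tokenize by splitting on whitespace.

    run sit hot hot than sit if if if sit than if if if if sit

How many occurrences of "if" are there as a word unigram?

7

Scanning the 16 tokens for "if":
  position 7: if
  position 8: if
  position 9: if
  position 12: if
  position 13: if
  position 14: if
  position 15: if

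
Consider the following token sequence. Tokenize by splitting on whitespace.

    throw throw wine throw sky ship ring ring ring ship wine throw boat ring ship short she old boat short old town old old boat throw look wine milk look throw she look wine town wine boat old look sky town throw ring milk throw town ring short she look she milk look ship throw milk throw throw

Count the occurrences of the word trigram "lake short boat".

Scanning the 56 overlapping trigram windows for "lake short boat":
  (none found)

0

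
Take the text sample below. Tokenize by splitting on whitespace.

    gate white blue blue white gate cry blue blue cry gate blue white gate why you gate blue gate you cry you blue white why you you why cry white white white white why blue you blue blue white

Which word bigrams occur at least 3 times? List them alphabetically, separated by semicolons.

Bigram counts meeting the condition (at least 3 times):
  blue blue: 3
  blue white: 4
  white white: 3

blue blue; blue white; white white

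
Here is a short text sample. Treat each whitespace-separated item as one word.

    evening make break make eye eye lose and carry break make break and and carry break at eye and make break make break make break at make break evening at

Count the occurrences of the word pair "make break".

Scanning the 29 overlapping bigram windows for "make break":
  position 2–3: make break
  position 11–12: make break
  position 20–21: make break
  position 22–23: make break
  position 24–25: make break
  position 27–28: make break

6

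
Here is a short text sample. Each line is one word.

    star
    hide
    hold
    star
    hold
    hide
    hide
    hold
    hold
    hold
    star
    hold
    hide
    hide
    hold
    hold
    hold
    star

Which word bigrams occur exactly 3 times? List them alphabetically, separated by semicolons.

hide hold; hold star

Bigram counts meeting the condition (exactly 3 times):
  hide hold: 3
  hold star: 3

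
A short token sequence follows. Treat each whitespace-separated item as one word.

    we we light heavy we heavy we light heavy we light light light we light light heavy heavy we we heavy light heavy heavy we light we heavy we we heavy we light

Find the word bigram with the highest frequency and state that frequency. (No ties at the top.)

Bigram frequencies (highest first):
  heavy we: 7
  we light: 6
  light heavy: 4
  we heavy: 4
  we we: 3
  light light: 3
  … (3 more, each ≤ 2)

"heavy we", 7 times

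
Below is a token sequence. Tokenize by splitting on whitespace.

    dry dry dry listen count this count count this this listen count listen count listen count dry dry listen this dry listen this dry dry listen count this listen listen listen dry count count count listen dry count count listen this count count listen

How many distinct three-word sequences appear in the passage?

29

44 tokens → 42 trigram windows in total.
Repeated trigrams (each contributes count−1 duplicates):
  count count listen: 3
  dry dry listen: 3
  count listen count: 2
  dry count count: 2
  dry listen count: 2
  dry listen this: 2
  listen count listen: 2
  listen count this: 2
  … (3 more repeated)
13 duplicate windows → 42 − 13 = 29 distinct.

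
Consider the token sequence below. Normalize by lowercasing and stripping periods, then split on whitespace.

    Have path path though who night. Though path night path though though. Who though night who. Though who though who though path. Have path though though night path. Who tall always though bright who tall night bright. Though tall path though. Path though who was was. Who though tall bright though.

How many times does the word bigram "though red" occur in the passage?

0

Scanning the 50 overlapping bigram windows for "though red":
  (none found)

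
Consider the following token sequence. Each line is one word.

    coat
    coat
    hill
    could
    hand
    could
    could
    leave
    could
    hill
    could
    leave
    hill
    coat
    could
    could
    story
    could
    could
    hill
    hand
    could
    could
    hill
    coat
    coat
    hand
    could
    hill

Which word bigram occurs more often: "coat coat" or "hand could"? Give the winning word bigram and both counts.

"coat coat": 2 occurrences
"hand could": 3 occurrences

"hand could" (3 vs 2)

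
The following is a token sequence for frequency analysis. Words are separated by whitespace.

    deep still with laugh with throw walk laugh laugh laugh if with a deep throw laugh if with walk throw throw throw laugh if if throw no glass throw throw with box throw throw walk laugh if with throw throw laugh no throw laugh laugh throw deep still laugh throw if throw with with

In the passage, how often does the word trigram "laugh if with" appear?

Scanning the 52 overlapping trigram windows for "laugh if with":
  position 10–12: laugh if with
  position 16–18: laugh if with
  position 36–38: laugh if with

3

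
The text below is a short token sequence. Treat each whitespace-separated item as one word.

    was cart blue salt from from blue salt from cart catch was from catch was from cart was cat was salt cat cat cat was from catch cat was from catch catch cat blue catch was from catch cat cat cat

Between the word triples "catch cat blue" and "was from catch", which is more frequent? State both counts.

"catch cat blue": 1 occurrence
"was from catch": 4 occurrences

"was from catch" (4 vs 1)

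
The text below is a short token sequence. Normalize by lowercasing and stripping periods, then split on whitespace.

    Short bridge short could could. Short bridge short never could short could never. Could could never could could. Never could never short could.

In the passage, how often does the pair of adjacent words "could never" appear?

4

Scanning the 22 overlapping bigram windows for "could never":
  position 12–13: could never
  position 15–16: could never
  position 18–19: could never
  position 20–21: could never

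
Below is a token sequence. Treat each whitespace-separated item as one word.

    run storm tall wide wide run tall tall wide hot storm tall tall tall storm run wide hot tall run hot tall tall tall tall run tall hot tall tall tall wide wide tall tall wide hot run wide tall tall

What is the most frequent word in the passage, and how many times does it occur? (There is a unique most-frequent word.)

Unigram frequencies (highest first):
  tall: 19
  wide: 8
  run: 6
  hot: 5
  storm: 3

"tall", 19 times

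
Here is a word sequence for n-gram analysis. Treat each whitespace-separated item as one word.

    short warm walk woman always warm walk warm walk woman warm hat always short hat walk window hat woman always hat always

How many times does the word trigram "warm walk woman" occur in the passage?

Scanning the 20 overlapping trigram windows for "warm walk woman":
  position 2–4: warm walk woman
  position 8–10: warm walk woman

2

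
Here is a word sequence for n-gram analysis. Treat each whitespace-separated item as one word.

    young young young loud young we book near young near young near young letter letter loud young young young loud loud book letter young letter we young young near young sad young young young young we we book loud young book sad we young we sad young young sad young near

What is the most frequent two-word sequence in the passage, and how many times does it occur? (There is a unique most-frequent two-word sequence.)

Bigram frequencies (highest first):
  young young: 9
  near young: 4
  young near: 4
  loud young: 3
  young we: 3
  sad young: 3
  … (19 more, each ≤ 2)

"young young", 9 times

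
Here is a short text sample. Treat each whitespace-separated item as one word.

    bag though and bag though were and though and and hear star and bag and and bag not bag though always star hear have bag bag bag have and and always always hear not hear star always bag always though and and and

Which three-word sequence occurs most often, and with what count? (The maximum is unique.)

Trigram frequencies (highest first):
  though and and: 2
  bag though and: 1
  though and bag: 1
  and bag though: 1
  bag though were: 1
  though were and: 1
  … (34 more, each ≤ 1)

"though and and", 2 times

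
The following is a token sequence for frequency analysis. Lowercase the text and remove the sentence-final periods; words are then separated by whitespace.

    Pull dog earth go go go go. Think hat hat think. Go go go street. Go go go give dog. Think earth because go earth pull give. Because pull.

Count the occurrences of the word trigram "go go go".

Scanning the 27 overlapping trigram windows for "go go go":
  position 4–6: go go go
  position 5–7: go go go
  position 12–14: go go go
  position 16–18: go go go

4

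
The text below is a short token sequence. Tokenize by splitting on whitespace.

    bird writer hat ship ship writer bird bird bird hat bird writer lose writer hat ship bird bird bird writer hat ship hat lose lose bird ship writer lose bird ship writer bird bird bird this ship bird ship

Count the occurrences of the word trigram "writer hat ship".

Scanning the 37 overlapping trigram windows for "writer hat ship":
  position 2–4: writer hat ship
  position 14–16: writer hat ship
  position 20–22: writer hat ship

3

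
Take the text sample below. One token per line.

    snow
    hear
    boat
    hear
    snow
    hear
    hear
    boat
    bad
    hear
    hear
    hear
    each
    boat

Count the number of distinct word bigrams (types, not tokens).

14 tokens → 13 bigram windows in total.
Repeated bigrams (each contributes count−1 duplicates):
  hear hear: 3
  hear boat: 2
  snow hear: 2
4 duplicate windows → 13 − 4 = 9 distinct.

9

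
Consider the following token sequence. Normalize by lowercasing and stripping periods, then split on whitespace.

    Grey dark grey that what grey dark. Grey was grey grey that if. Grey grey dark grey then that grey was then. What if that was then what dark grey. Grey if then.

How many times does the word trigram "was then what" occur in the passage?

Scanning the 31 overlapping trigram windows for "was then what":
  position 21–23: was then what
  position 26–28: was then what

2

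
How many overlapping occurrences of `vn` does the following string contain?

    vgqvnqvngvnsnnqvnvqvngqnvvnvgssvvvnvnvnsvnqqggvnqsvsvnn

Sliding a length-2 window over the 55 characters (54 positions):
  position 4–5: vn
  position 7–8: vn
  position 10–11: vn
  position 16–17: vn
  position 20–21: vn
  position 26–27: vn
  position 34–35: vn
  position 36–37: vn
  position 38–39: vn
  position 41–42: vn
  … (2 more)

12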